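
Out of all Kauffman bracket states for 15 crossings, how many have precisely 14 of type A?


We choose which 14 of 15 crossings get A-smoothings.
C(15, 14) = 15! / (14! * 1!)
= 15

15


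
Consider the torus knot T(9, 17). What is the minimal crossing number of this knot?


For a torus knot T(p, q) with gcd(p,q)=1,
the crossing number is min(p*(q-1), q*(p-1)).
p*(q-1) = 9*16 = 144
q*(p-1) = 17*8 = 136
min(144, 136) = 136

136


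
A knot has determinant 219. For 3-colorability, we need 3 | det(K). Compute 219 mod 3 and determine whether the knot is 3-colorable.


Step 1: A knot is p-colorable if and only if p divides its determinant.
Step 2: Compute 219 mod 3.
219 = 73 * 3 + 0
Step 3: 219 mod 3 = 0
Step 4: The knot is 3-colorable: yes

0


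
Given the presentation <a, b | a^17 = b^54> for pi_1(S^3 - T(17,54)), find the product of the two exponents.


The relation is a^17 = b^54.
Product of exponents = 17 * 54
= 918

918


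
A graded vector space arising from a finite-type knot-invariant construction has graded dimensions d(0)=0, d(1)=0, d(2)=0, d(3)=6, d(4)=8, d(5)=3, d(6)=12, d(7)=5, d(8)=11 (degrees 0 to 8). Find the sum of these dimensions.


Total dimension = d(0) + d(1) + ... + d(8)
= 0 + 0 + 0 + 6 + 8 + 3 + 12 + 5 + 11
= 45

45


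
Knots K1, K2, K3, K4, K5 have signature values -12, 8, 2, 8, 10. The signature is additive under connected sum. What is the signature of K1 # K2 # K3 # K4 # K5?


The signature is additive under connected sum.
signature(K1 # K2 # K3 # K4 # K5) = (-12) + (8) + (2) + (8) + (10)
= 16

16


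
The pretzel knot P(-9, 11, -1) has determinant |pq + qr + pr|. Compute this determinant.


Step 1: Compute pq + qr + pr.
pq = (-9)*11 = -99
qr = 11*(-1) = -11
pr = (-9)*(-1) = 9
pq + qr + pr = -99 + (-11) + 9 = -101
Step 2: Take absolute value.
det(P(-9,11,-1)) = |-101| = 101

101


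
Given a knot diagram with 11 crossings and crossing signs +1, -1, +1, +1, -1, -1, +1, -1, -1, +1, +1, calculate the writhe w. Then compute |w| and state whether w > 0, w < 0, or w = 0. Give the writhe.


Step 1: Count positive crossings (+1).
Positive crossings: 6
Step 2: Count negative crossings (-1).
Negative crossings: 5
Step 3: Writhe = (positive) - (negative)
w = 6 - 5 = 1
Step 4: |w| = 1, and w is positive

1


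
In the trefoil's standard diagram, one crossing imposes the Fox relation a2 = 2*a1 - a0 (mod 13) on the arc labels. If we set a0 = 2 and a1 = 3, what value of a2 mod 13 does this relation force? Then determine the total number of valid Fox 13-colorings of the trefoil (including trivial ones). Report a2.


Step 1: Apply the given crossing relation 2*a1 - a0 - a2 = 0 (mod 13).
  a2 = 2*a1 - a0 mod 13
  a2 = 2*3 - 2 mod 13
  a2 = 6 - 2 mod 13
  a2 = 4 mod 13 = 4
Step 2: The trefoil has determinant 3.
  Number of Fox p-colorings (p prime) is p^2 if p = 3, else p.
  Since 13 does not divide 3, only trivial (constant) colorings exist.
  (So the trial a0 = 2, a1 = 3 with a0 != a1 does NOT extend to a valid coloring of the whole trefoil: the other two crossing relations require 3*(a1 - a0) = 0 (mod 13), which fails.)
  Total colorings = 13
Step 3: a2 = 4, total Fox 13-colorings = 13

4


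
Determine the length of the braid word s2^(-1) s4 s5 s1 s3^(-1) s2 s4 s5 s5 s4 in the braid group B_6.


The word length counts the number of generators (including inverses).
Listing each generator: s2^(-1), s4, s5, s1, s3^(-1), s2, s4, s5, s5, s4
There are 10 generators in this braid word.

10


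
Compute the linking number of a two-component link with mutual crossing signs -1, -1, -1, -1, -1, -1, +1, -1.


Step 1: Count positive crossings: 1
Step 2: Count negative crossings: 7
Step 3: Sum of signs = 1 - 7 = -6
Step 4: Linking number = sum/2 = -6/2 = -3

-3


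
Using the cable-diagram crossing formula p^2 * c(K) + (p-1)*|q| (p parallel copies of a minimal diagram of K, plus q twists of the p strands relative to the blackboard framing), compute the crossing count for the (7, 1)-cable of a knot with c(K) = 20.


Step 1: Each of the c(K) crossings of the companion diagram becomes p*p = p^2 crossings among the p parallel strands, and each of the |q| twists s_1 s_2 ... s_(p-1) adds (p-1) crossings.
  Crossings = p^2 * c(K) + (p-1)*|q|
Step 2: = 7^2 * 20 + (7-1)*1
Step 3: = 49*20 + 6*1
Step 4: = 980 + 6 = 986

986


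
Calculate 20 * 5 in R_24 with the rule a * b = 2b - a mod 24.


20 * 5 = 2*5 - 20 mod 24
= 10 - 20 mod 24
= -10 mod 24 = 14

14


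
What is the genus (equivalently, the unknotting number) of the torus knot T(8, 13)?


For a torus knot T(p,q), both the unknotting number and genus equal (p-1)(q-1)/2.
= (8-1)(13-1)/2
= 7*12/2
= 84/2 = 42

42


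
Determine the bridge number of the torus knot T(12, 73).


The bridge number of T(p,q) is min(p,q).
min(12, 73) = 12

12


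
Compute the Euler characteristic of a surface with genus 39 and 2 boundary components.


chi = 2 - 2g - b
= 2 - 2*39 - 2
= 2 - 78 - 2 = -78

-78


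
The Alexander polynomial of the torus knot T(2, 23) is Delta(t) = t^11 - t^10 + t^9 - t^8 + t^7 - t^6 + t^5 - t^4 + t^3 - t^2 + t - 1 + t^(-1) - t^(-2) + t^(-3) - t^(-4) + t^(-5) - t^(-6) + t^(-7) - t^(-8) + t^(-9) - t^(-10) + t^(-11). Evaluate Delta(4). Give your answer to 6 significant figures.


Substituting t = 4 into Delta(t) = t^11 - t^10 + t^9 - t^8 + t^7 - t^6 + t^5 - t^4 + t^3 - t^2 + t - 1 + t^(-1) - t^(-2) + t^(-3) - t^(-4) + t^(-5) - t^(-6) + t^(-7) - t^(-8) + t^(-9) - t^(-10) + t^(-11):
Term values: (4194304) + (-1048576) + (262144) + (-65536) + (16384) + (-4096) + (1024) + (-256) + (64) + (-16) + (4) + (-1) + (0.25) + (-0.0625) + (0.015625) + (-0.00390625) + (0.000976562) + (-0.000244141) + (6.10352e-05) + (-1.52588e-05) + (3.8147e-06) + (-9.53674e-07) + (2.38419e-07)
Sum = 3355443.2
Rounded to 6 significant figures: 3.35544e+06

3.35544e+06


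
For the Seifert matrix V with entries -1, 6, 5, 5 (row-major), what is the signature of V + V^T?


Step 1: V + V^T = [[-2, 11], [11, 10]]
Step 2: trace = 8, det = -141
Step 3: Discriminant = 8^2 - 4*(-141) = 628
Step 4: Eigenvalues: 16.53, -8.52996
Step 5: Signature = (# positive eigenvalues) - (# negative eigenvalues) = 0

0


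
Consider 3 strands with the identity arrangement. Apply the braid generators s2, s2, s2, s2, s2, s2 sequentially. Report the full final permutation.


Starting with identity [1, 2, 3].
Apply generators in sequence:
  After s2: [1, 3, 2]
  After s2: [1, 2, 3]
  After s2: [1, 3, 2]
  After s2: [1, 2, 3]
  After s2: [1, 3, 2]
  After s2: [1, 2, 3]
Final permutation: [1, 2, 3]

[1, 2, 3]


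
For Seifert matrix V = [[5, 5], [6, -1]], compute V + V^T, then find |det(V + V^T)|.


Step 1: Form V + V^T where V = [[5, 5], [6, -1]]
  V^T = [[5, 6], [5, -1]]
  V + V^T = [[10, 11], [11, -2]]
Step 2: det(V + V^T) = 10*(-2) - 11*11
  = -20 - 121 = -141
Step 3: Knot determinant = |det(V + V^T)| = |-141| = 141

141


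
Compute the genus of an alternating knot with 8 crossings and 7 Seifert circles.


For alternating knots, g = (c - s + 1)/2.
= (8 - 7 + 1)/2
= 2/2 = 1

1


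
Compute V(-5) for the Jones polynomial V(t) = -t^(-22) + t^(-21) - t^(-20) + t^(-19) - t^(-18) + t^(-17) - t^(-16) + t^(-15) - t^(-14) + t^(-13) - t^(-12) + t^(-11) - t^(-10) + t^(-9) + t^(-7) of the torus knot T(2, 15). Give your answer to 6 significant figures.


Substituting t = -5 into V(t) = -t^(-22) + t^(-21) - t^(-20) + t^(-19) - t^(-18) + t^(-17) - t^(-16) + t^(-15) - t^(-14) + t^(-13) - t^(-12) + t^(-11) - t^(-10) + t^(-9) + t^(-7):
  (-)t^(-22) = -4.1943e-16
  (+)t^(-21) = -2.09715e-15
  (-)t^(-20) = -1.04858e-14
  (+)t^(-19) = -5.24288e-14
  (-)t^(-18) = -2.62144e-13
  (+)t^(-17) = -1.31072e-12
  (-)t^(-16) = -6.5536e-12
  (+)t^(-15) = -3.2768e-11
  (-)t^(-14) = -1.6384e-10
  (+)t^(-13) = -8.192e-10
  (-)t^(-12) = -4.096e-09
  (+)t^(-11) = -2.048e-08
  (-)t^(-10) = -1.024e-07
  (+)t^(-9) = -5.12e-07
  (+)t^(-7) = -1.28e-05
Sum = (-4.1943e-16) + (-2.09715e-15) + (-1.04858e-14) + (-5.24288e-14) + (-2.62144e-13) + (-1.31072e-12) + (-6.5536e-12) + (-3.2768e-11) + (-1.6384e-10) + (-8.192e-10) + (-4.096e-09) + (-2.048e-08) + (-1.024e-07) + (-5.12e-07) + (-1.28e-05)
= -1.344e-05
Rounded to 6 significant figures: -1.344e-05

-1.344e-05


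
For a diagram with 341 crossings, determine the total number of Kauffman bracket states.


Each crossing contributes 2 choices (A-smoothing or B-smoothing).
Total states = 2^341 = 4479489484355608421114884561136888556243290994469299069799978201927583742360321890761754986543214231552

4479489484355608421114884561136888556243290994469299069799978201927583742360321890761754986543214231552


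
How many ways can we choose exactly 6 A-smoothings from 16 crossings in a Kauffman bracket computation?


We choose which 6 of 16 crossings get A-smoothings.
C(16, 6) = 16! / (6! * 10!)
= 8008

8008


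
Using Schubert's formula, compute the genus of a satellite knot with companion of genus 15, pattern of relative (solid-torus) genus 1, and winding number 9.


Schubert: g(satellite) = g_rel(pattern) + |winding| * g(companion),
where g_rel(pattern) is the genus of the pattern relative to the solid torus.
= 1 + 9 * 15
= 1 + 135 = 136

136


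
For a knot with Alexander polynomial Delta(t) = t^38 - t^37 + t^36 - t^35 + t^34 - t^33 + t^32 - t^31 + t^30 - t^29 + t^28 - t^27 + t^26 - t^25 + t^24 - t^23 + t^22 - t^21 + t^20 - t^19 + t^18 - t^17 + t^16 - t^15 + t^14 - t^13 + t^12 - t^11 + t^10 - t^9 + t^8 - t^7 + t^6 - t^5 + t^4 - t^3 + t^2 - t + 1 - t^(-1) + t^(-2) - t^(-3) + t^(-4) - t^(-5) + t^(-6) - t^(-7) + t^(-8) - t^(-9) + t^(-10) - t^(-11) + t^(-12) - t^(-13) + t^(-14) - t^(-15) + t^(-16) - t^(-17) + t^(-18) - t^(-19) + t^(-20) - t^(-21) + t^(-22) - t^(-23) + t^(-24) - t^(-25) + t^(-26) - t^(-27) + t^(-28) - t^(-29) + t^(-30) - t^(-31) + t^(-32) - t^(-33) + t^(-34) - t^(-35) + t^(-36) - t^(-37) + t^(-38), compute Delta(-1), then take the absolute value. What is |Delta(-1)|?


Step 1: The polynomial has 77 terms with alternating signs, exponents from 38 down to -38.
Step 2: Substitute t = -1. The i-th term has coefficient (-1)^i and exponent (m-i),
  so its value is (-1)^i * (-1)^(m-i) = (-1)^m = 1 for every i.
Step 3: All 77 terms equal 1, so Delta(-1) = 77 * (1) = 77
Step 4: |Delta(-1)| = 77

77


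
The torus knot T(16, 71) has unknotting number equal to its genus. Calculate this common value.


For a torus knot T(p,q), both the unknotting number and genus equal (p-1)(q-1)/2.
= (16-1)(71-1)/2
= 15*70/2
= 1050/2 = 525

525


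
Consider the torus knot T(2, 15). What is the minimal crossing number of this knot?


For a torus knot T(p, q) with gcd(p,q)=1,
the crossing number is min(p*(q-1), q*(p-1)).
p*(q-1) = 2*14 = 28
q*(p-1) = 15*1 = 15
min(28, 15) = 15

15


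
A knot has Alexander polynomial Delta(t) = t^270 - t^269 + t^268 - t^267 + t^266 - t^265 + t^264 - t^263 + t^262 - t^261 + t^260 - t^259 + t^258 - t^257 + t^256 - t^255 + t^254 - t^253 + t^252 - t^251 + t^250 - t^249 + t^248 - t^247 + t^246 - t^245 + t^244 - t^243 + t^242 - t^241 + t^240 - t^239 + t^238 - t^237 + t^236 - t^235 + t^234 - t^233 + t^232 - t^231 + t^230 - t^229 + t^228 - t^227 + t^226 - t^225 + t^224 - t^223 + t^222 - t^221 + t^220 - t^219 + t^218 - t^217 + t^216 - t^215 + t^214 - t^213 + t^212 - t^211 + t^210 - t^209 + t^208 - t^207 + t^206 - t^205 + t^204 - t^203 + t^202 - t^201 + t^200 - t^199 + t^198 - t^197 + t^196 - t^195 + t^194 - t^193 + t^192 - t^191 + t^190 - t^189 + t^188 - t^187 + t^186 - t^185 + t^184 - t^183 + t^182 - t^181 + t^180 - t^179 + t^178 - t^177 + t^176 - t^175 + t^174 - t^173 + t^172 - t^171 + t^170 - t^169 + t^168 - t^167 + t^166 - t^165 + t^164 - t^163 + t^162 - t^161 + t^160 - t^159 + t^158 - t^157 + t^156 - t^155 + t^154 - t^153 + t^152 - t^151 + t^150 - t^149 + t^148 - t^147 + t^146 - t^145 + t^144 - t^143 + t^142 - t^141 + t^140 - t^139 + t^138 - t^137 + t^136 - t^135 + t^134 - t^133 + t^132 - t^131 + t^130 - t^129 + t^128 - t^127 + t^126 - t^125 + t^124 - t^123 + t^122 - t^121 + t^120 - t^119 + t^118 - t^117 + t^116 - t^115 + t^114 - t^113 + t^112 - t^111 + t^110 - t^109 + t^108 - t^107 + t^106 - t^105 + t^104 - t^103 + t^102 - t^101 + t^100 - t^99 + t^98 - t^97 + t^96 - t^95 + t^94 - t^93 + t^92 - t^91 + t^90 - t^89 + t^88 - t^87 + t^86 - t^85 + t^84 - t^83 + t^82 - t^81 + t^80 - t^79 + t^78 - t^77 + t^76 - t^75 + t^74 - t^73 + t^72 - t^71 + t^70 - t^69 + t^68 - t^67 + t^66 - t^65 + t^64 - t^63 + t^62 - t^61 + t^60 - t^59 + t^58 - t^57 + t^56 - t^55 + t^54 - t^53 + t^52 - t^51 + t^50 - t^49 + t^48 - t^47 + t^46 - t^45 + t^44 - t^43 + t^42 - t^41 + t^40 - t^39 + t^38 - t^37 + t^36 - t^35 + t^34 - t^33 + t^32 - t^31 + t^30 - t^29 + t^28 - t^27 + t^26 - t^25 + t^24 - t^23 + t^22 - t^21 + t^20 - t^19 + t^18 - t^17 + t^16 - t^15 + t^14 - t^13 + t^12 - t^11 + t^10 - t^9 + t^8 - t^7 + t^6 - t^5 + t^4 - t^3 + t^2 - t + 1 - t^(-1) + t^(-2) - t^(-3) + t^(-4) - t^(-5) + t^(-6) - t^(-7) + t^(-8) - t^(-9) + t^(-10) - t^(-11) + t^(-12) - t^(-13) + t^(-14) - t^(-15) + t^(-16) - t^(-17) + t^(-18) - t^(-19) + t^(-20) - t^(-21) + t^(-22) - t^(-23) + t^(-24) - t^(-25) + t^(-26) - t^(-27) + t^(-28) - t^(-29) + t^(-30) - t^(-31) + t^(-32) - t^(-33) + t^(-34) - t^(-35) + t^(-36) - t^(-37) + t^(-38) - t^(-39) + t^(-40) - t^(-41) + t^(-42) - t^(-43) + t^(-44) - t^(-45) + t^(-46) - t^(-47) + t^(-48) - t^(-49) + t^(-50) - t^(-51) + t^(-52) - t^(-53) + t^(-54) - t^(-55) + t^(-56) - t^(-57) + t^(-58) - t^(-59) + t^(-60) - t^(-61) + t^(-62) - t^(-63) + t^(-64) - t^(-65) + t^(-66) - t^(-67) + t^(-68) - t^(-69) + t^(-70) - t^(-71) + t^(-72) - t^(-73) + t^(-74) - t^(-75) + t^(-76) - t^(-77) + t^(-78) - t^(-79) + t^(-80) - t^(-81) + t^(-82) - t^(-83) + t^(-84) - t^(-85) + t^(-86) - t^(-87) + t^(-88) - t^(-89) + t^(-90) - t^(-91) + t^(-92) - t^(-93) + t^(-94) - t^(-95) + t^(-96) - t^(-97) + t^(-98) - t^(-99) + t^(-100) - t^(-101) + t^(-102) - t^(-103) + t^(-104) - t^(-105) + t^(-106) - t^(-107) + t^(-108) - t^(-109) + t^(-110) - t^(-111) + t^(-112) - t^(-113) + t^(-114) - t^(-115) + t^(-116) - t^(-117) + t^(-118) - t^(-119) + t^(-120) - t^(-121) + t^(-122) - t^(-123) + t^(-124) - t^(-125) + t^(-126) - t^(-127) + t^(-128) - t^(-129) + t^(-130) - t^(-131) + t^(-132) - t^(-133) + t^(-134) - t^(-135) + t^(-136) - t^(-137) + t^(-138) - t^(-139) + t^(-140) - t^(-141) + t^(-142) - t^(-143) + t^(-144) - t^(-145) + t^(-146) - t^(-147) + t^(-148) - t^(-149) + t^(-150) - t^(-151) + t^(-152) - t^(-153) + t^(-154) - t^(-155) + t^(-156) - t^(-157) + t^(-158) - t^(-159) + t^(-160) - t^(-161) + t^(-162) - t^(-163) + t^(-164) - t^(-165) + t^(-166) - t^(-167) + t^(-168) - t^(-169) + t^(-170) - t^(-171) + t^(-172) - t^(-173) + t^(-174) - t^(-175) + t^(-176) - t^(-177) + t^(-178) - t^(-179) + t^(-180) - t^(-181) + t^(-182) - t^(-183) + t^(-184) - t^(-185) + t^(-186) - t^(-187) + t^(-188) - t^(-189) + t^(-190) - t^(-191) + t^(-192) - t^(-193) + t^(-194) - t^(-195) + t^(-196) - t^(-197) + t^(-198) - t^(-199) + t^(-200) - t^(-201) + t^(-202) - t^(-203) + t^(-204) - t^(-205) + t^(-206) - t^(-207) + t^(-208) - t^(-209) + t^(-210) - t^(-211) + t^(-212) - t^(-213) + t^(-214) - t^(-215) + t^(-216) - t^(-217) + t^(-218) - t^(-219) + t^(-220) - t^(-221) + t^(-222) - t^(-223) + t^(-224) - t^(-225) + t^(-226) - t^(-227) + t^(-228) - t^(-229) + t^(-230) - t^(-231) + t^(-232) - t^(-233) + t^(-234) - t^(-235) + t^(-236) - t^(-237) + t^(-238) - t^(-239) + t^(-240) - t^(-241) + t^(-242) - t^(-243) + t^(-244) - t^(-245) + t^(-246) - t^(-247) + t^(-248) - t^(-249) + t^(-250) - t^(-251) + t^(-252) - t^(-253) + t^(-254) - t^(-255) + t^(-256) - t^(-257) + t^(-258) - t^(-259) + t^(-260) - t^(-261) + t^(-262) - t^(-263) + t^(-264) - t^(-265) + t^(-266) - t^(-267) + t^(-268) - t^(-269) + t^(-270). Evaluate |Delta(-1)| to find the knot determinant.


Step 1: The polynomial has 541 terms with alternating signs, exponents from 270 down to -270.
Step 2: Substitute t = -1. The i-th term has coefficient (-1)^i and exponent (m-i),
  so its value is (-1)^i * (-1)^(m-i) = (-1)^m = 1 for every i.
Step 3: All 541 terms equal 1, so Delta(-1) = 541 * (1) = 541
Step 4: |Delta(-1)| = 541

541


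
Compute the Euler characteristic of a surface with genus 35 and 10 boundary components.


chi = 2 - 2g - b
= 2 - 2*35 - 10
= 2 - 70 - 10 = -78

-78


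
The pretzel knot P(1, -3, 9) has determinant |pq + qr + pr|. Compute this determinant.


Step 1: Compute pq + qr + pr.
pq = 1*(-3) = -3
qr = (-3)*9 = -27
pr = 1*9 = 9
pq + qr + pr = -3 + (-27) + 9 = -21
Step 2: Take absolute value.
det(P(1,-3,9)) = |-21| = 21

21


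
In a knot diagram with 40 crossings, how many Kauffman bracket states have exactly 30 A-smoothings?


We choose which 30 of 40 crossings get A-smoothings.
C(40, 30) = 40! / (30! * 10!)
= 847660528

847660528


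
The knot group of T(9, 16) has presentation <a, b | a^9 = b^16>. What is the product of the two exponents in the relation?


The relation is a^9 = b^16.
Product of exponents = 9 * 16
= 144

144


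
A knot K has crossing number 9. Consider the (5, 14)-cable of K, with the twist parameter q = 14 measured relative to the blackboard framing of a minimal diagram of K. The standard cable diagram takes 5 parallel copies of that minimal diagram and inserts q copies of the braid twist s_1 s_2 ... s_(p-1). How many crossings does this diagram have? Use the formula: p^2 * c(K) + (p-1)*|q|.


Step 1: Each of the c(K) crossings of the companion diagram becomes p*p = p^2 crossings among the p parallel strands, and each of the |q| twists s_1 s_2 ... s_(p-1) adds (p-1) crossings.
  Crossings = p^2 * c(K) + (p-1)*|q|
Step 2: = 5^2 * 9 + (5-1)*14
Step 3: = 25*9 + 4*14
Step 4: = 225 + 56 = 281

281


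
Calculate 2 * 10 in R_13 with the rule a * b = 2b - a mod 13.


2 * 10 = 2*10 - 2 mod 13
= 20 - 2 mod 13
= 18 mod 13 = 5

5


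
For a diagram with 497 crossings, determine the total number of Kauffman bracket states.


Each crossing contributes 2 choices (A-smoothing or B-smoothing).
Total states = 2^497 = 409173825987017733751648712103449894027080255755383098685411421012016724550584319360408761540738019643860835515945008876152157068235674131666065948672

409173825987017733751648712103449894027080255755383098685411421012016724550584319360408761540738019643860835515945008876152157068235674131666065948672


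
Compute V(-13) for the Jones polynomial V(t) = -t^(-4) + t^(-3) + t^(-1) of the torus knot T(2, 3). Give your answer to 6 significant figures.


Substituting t = -13 into V(t) = -t^(-4) + t^(-3) + t^(-1):
  (-)t^(-4) = -3.50128e-05
  (+)t^(-3) = -0.000455166
  (+)t^(-1) = -0.0769231
Sum = (-3.50128e-05) + (-0.000455166) + (-0.0769231)
= -0.07741325584
Rounded to 6 significant figures: -0.0774133

-0.0774133


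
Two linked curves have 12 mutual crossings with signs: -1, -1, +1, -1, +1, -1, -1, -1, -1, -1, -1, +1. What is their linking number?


Step 1: Count positive crossings: 3
Step 2: Count negative crossings: 9
Step 3: Sum of signs = 3 - 9 = -6
Step 4: Linking number = sum/2 = -6/2 = -3

-3


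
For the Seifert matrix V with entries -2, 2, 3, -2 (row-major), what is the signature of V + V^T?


Step 1: V + V^T = [[-4, 5], [5, -4]]
Step 2: trace = -8, det = -9
Step 3: Discriminant = (-8)^2 - 4*(-9) = 100
Step 4: Eigenvalues: 1, -9
Step 5: Signature = (# positive eigenvalues) - (# negative eigenvalues) = 0

0


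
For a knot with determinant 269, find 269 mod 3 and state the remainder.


Step 1: A knot is p-colorable if and only if p divides its determinant.
Step 2: Compute 269 mod 3.
269 = 89 * 3 + 2
Step 3: 269 mod 3 = 2
Step 4: The knot is 3-colorable: no

2


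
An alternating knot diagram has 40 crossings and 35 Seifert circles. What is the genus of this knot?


For alternating knots, g = (c - s + 1)/2.
= (40 - 35 + 1)/2
= 6/2 = 3

3


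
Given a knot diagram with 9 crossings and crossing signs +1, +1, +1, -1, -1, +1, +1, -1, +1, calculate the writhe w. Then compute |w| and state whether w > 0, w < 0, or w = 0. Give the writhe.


Step 1: Count positive crossings (+1).
Positive crossings: 6
Step 2: Count negative crossings (-1).
Negative crossings: 3
Step 3: Writhe = (positive) - (negative)
w = 6 - 3 = 3
Step 4: |w| = 3, and w is positive

3


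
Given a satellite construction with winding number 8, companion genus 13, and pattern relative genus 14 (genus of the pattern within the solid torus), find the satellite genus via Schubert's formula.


Schubert: g(satellite) = g_rel(pattern) + |winding| * g(companion),
where g_rel(pattern) is the genus of the pattern relative to the solid torus.
= 14 + 8 * 13
= 14 + 104 = 118

118


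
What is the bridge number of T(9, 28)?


The bridge number of T(p,q) is min(p,q).
min(9, 28) = 9

9


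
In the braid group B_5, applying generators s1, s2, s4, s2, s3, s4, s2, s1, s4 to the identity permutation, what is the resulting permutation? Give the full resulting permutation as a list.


Starting with identity [1, 2, 3, 4, 5].
Apply generators in sequence:
  After s1: [2, 1, 3, 4, 5]
  After s2: [2, 3, 1, 4, 5]
  After s4: [2, 3, 1, 5, 4]
  After s2: [2, 1, 3, 5, 4]
  After s3: [2, 1, 5, 3, 4]
  After s4: [2, 1, 5, 4, 3]
  After s2: [2, 5, 1, 4, 3]
  After s1: [5, 2, 1, 4, 3]
  After s4: [5, 2, 1, 3, 4]
Final permutation: [5, 2, 1, 3, 4]

[5, 2, 1, 3, 4]


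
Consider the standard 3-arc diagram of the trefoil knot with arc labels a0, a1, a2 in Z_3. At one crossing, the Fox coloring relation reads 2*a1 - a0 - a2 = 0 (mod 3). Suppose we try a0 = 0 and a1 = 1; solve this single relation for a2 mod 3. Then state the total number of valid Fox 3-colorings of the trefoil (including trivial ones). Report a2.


Step 1: Apply the given crossing relation 2*a1 - a0 - a2 = 0 (mod 3).
  a2 = 2*a1 - a0 mod 3
  a2 = 2*1 - 0 mod 3
  a2 = 2 - 0 mod 3
  a2 = 2 mod 3 = 2
Step 2: The trefoil has determinant 3.
  Number of Fox p-colorings (p prime) is p^2 if p = 3, else p.
  Since p = 3 divides det = 3, the trefoil is 3-colorable.
  (Indeed for p = 3 any choice of a0, a1 extends to a valid coloring; the trial (a0, a1, a2) = (0, 1, 2) satisfies all three crossing relations.)
  Total colorings = 3^2 = 9
Step 3: a2 = 2, total Fox 3-colorings = 9

2


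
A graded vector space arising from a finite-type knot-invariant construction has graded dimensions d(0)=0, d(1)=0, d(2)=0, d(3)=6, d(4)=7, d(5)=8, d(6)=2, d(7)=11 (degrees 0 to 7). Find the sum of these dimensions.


Total dimension = d(0) + d(1) + ... + d(7)
= 0 + 0 + 0 + 6 + 7 + 8 + 2 + 11
= 34

34


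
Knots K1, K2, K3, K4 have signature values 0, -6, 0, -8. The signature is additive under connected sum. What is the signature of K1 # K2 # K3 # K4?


The signature is additive under connected sum.
signature(K1 # K2 # K3 # K4) = (0) + (-6) + (0) + (-8)
= -14

-14


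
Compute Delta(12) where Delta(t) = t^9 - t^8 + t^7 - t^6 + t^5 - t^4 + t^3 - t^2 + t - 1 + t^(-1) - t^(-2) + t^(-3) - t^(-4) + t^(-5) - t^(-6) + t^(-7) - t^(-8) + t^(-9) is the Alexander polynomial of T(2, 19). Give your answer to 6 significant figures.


Substituting t = 12 into Delta(t) = t^9 - t^8 + t^7 - t^6 + t^5 - t^4 + t^3 - t^2 + t - 1 + t^(-1) - t^(-2) + t^(-3) - t^(-4) + t^(-5) - t^(-6) + t^(-7) - t^(-8) + t^(-9):
Term values: (5159780352) + (-429981696) + (35831808) + (-2985984) + (248832) + (-20736) + (1728) + (-144) + (12) + (-1) + (0.0833333) + (-0.00694444) + (0.000578704) + (-4.82253e-05) + (4.01878e-06) + (-3.34898e-07) + (2.79082e-08) + (-2.32568e-09) + (1.93807e-10)
Sum = 4762874171
Rounded to 6 significant figures: 4.76287e+09

4.76287e+09


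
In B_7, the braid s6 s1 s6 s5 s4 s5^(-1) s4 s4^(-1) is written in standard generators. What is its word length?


The word length counts the number of generators (including inverses).
Listing each generator: s6, s1, s6, s5, s4, s5^(-1), s4, s4^(-1)
There are 8 generators in this braid word.

8


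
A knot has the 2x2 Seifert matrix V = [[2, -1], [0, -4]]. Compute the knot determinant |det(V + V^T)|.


Step 1: Form V + V^T where V = [[2, -1], [0, -4]]
  V^T = [[2, 0], [-1, -4]]
  V + V^T = [[4, -1], [-1, -8]]
Step 2: det(V + V^T) = 4*(-8) - (-1)*(-1)
  = -32 - 1 = -33
Step 3: Knot determinant = |det(V + V^T)| = |-33| = 33

33


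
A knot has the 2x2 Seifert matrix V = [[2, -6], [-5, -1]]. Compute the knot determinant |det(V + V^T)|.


Step 1: Form V + V^T where V = [[2, -6], [-5, -1]]
  V^T = [[2, -5], [-6, -1]]
  V + V^T = [[4, -11], [-11, -2]]
Step 2: det(V + V^T) = 4*(-2) - (-11)*(-11)
  = -8 - 121 = -129
Step 3: Knot determinant = |det(V + V^T)| = |-129| = 129

129


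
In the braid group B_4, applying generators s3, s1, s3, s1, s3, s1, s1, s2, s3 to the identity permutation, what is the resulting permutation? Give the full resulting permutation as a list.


Starting with identity [1, 2, 3, 4].
Apply generators in sequence:
  After s3: [1, 2, 4, 3]
  After s1: [2, 1, 4, 3]
  After s3: [2, 1, 3, 4]
  After s1: [1, 2, 3, 4]
  After s3: [1, 2, 4, 3]
  After s1: [2, 1, 4, 3]
  After s1: [1, 2, 4, 3]
  After s2: [1, 4, 2, 3]
  After s3: [1, 4, 3, 2]
Final permutation: [1, 4, 3, 2]

[1, 4, 3, 2]


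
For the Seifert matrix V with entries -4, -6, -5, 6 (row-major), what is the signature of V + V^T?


Step 1: V + V^T = [[-8, -11], [-11, 12]]
Step 2: trace = 4, det = -217
Step 3: Discriminant = 4^2 - 4*(-217) = 884
Step 4: Eigenvalues: 16.8661, -12.8661
Step 5: Signature = (# positive eigenvalues) - (# negative eigenvalues) = 0

0


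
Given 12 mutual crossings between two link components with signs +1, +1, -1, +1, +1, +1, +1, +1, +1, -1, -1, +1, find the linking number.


Step 1: Count positive crossings: 9
Step 2: Count negative crossings: 3
Step 3: Sum of signs = 9 - 3 = 6
Step 4: Linking number = sum/2 = 6/2 = 3

3


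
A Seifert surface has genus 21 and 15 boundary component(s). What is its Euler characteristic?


chi = 2 - 2g - b
= 2 - 2*21 - 15
= 2 - 42 - 15 = -55

-55


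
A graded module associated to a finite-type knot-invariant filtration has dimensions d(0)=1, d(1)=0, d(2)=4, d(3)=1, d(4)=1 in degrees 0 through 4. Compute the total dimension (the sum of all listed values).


Total dimension = d(0) + d(1) + ... + d(4)
= 1 + 0 + 4 + 1 + 1
= 7

7


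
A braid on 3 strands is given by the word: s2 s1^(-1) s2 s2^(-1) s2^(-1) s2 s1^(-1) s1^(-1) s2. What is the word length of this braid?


The word length counts the number of generators (including inverses).
Listing each generator: s2, s1^(-1), s2, s2^(-1), s2^(-1), s2, s1^(-1), s1^(-1), s2
There are 9 generators in this braid word.

9


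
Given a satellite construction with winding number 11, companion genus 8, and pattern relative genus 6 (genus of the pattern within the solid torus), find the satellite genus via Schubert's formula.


Schubert: g(satellite) = g_rel(pattern) + |winding| * g(companion),
where g_rel(pattern) is the genus of the pattern relative to the solid torus.
= 6 + 11 * 8
= 6 + 88 = 94

94


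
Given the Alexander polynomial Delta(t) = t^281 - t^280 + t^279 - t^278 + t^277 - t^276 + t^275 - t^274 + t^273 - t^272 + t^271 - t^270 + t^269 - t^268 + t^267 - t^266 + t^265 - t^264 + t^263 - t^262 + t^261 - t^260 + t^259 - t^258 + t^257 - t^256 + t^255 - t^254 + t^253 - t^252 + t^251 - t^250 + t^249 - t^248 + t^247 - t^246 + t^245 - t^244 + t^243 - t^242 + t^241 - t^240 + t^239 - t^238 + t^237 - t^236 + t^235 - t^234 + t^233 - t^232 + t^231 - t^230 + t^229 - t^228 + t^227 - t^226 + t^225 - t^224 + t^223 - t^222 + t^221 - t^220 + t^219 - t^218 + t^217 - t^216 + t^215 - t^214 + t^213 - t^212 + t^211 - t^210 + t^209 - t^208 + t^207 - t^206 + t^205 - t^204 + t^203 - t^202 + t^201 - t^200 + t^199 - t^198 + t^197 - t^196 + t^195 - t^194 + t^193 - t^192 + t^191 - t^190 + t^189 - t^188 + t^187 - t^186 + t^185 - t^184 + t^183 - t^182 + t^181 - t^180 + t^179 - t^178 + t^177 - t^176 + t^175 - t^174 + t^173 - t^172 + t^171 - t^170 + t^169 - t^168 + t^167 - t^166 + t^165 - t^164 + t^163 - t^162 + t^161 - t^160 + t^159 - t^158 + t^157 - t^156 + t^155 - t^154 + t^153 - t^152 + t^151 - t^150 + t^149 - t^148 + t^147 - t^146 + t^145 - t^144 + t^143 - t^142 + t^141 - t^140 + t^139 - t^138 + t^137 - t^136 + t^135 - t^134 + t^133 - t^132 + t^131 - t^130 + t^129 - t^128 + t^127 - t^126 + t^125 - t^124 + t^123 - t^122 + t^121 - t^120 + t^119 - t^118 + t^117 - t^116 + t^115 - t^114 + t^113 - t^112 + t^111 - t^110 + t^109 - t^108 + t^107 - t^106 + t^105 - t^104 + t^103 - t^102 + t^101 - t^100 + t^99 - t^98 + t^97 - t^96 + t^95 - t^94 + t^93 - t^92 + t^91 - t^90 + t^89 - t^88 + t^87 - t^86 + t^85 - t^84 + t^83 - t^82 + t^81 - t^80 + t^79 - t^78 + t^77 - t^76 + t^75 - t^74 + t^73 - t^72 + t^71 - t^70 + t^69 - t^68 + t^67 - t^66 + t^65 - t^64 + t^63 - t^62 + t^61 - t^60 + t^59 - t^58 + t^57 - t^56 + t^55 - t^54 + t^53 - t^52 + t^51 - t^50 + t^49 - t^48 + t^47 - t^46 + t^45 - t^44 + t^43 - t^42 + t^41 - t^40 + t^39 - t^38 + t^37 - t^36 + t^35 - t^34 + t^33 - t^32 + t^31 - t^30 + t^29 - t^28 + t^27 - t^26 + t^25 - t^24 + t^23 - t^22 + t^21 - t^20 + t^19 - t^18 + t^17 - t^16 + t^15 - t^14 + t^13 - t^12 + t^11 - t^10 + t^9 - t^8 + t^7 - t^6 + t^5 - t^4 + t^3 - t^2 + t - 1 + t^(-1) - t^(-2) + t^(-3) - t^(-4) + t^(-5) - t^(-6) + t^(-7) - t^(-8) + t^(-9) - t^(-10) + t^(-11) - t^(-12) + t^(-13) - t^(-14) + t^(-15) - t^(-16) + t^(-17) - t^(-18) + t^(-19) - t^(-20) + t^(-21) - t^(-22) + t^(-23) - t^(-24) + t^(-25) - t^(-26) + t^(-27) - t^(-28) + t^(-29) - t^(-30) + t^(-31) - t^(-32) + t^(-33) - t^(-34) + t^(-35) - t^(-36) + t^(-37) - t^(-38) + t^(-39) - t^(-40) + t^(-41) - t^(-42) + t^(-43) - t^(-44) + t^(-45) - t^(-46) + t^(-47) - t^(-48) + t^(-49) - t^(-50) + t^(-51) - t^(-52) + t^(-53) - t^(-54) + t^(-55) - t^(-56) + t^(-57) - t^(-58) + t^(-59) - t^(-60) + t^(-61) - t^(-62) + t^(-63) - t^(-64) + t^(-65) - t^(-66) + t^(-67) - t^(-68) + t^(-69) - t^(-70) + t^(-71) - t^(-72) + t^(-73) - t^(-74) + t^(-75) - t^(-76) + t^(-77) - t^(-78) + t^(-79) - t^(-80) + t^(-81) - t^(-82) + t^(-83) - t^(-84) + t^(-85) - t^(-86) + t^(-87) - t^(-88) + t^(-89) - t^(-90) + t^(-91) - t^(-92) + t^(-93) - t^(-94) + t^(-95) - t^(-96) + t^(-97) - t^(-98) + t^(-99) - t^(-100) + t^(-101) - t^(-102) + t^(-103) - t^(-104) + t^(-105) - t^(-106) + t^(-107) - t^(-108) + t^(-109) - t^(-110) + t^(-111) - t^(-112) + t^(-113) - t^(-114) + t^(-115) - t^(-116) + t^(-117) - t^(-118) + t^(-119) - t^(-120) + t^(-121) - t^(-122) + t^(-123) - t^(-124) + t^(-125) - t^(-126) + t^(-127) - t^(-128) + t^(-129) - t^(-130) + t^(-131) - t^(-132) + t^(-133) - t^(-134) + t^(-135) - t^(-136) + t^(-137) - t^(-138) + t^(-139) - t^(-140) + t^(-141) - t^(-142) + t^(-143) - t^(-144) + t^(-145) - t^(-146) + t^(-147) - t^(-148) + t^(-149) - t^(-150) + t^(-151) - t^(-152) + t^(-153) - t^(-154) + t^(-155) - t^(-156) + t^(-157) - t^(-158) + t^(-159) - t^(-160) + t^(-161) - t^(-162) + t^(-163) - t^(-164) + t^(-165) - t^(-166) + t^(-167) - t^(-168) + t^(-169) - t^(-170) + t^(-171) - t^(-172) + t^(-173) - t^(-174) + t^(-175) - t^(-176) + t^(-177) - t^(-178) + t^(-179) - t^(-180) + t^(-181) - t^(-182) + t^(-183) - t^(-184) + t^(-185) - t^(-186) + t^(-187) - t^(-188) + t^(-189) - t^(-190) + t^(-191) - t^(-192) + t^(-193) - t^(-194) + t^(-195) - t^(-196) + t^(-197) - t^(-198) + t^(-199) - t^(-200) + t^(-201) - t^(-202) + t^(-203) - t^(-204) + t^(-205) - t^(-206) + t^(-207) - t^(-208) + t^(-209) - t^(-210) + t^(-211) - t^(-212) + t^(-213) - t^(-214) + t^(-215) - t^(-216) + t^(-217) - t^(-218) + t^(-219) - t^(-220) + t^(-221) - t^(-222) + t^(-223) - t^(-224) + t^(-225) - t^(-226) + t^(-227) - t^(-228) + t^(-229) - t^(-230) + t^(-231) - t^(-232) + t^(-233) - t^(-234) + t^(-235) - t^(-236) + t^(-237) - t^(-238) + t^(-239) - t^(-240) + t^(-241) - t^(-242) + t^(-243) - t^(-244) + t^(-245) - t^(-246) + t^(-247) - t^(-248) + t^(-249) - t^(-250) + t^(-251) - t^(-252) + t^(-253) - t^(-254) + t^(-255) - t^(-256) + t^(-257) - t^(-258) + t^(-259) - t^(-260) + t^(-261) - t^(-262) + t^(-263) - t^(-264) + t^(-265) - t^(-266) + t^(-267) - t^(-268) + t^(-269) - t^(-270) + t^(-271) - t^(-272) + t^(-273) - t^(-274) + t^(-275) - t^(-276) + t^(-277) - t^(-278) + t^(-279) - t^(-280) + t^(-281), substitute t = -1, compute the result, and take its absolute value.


Step 1: The polynomial has 563 terms with alternating signs, exponents from 281 down to -281.
Step 2: Substitute t = -1. The i-th term has coefficient (-1)^i and exponent (m-i),
  so its value is (-1)^i * (-1)^(m-i) = (-1)^m = -1 for every i.
Step 3: All 563 terms equal -1, so Delta(-1) = 563 * (-1) = -563
Step 4: |Delta(-1)| = 563

563


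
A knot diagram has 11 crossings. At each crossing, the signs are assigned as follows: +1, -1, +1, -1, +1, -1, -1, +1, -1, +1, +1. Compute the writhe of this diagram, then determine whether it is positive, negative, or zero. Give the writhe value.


Step 1: Count positive crossings (+1).
Positive crossings: 6
Step 2: Count negative crossings (-1).
Negative crossings: 5
Step 3: Writhe = (positive) - (negative)
w = 6 - 5 = 1
Step 4: |w| = 1, and w is positive

1


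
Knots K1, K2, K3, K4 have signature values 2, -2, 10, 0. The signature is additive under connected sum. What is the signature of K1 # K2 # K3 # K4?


The signature is additive under connected sum.
signature(K1 # K2 # K3 # K4) = (2) + (-2) + (10) + (0)
= 10

10


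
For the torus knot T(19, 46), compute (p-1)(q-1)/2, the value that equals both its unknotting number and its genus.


For a torus knot T(p,q), both the unknotting number and genus equal (p-1)(q-1)/2.
= (19-1)(46-1)/2
= 18*45/2
= 810/2 = 405

405


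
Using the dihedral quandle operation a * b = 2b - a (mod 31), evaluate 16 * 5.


16 * 5 = 2*5 - 16 mod 31
= 10 - 16 mod 31
= -6 mod 31 = 25

25


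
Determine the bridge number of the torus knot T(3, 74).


The bridge number of T(p,q) is min(p,q).
min(3, 74) = 3

3


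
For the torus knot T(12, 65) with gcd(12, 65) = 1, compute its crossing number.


For a torus knot T(p, q) with gcd(p,q)=1,
the crossing number is min(p*(q-1), q*(p-1)).
p*(q-1) = 12*64 = 768
q*(p-1) = 65*11 = 715
min(768, 715) = 715

715


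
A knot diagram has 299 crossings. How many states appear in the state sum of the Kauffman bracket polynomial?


Each crossing contributes 2 choices (A-smoothing or B-smoothing).
Total states = 2^299 = 1018517988167243043134222844204689080525734196832968125318070224677190649881668353091698688

1018517988167243043134222844204689080525734196832968125318070224677190649881668353091698688


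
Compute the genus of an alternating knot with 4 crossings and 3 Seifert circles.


For alternating knots, g = (c - s + 1)/2.
= (4 - 3 + 1)/2
= 2/2 = 1

1


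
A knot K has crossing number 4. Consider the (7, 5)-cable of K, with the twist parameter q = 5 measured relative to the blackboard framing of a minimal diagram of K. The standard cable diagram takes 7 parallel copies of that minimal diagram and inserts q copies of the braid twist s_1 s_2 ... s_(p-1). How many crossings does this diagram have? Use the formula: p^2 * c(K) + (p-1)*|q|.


Step 1: Each of the c(K) crossings of the companion diagram becomes p*p = p^2 crossings among the p parallel strands, and each of the |q| twists s_1 s_2 ... s_(p-1) adds (p-1) crossings.
  Crossings = p^2 * c(K) + (p-1)*|q|
Step 2: = 7^2 * 4 + (7-1)*5
Step 3: = 49*4 + 6*5
Step 4: = 196 + 30 = 226

226


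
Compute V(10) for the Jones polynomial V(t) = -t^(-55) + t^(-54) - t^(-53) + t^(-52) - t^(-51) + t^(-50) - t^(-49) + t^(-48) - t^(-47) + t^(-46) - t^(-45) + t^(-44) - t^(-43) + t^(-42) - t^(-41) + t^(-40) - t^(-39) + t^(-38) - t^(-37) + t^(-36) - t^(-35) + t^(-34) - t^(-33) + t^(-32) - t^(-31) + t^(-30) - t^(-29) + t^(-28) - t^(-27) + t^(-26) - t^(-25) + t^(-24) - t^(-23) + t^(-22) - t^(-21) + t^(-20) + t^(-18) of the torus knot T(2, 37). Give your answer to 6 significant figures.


Substituting t = 10 into V(t) = -t^(-55) + t^(-54) - t^(-53) + t^(-52) - t^(-51) + t^(-50) - t^(-49) + t^(-48) - t^(-47) + t^(-46) - t^(-45) + t^(-44) - t^(-43) + t^(-42) - t^(-41) + t^(-40) - t^(-39) + t^(-38) - t^(-37) + t^(-36) - t^(-35) + t^(-34) - t^(-33) + t^(-32) - t^(-31) + t^(-30) - t^(-29) + t^(-28) - t^(-27) + t^(-26) - t^(-25) + t^(-24) - t^(-23) + t^(-22) - t^(-21) + t^(-20) + t^(-18):
  (-)t^(-55) = -1e-55
  (+)t^(-54) = 1e-54
  (-)t^(-53) = -1e-53
  (+)t^(-52) = 1e-52
  (-)t^(-51) = -1e-51
  (+)t^(-50) = 1e-50
  (-)t^(-49) = -1e-49
  (+)t^(-48) = 1e-48
  (-)t^(-47) = -1e-47
  (+)t^(-46) = 1e-46
  (-)t^(-45) = -1e-45
  (+)t^(-44) = 1e-44
  (-)t^(-43) = -1e-43
  (+)t^(-42) = 1e-42
  (-)t^(-41) = -1e-41
  (+)t^(-40) = 1e-40
  (-)t^(-39) = -1e-39
  (+)t^(-38) = 1e-38
  (-)t^(-37) = -1e-37
  (+)t^(-36) = 1e-36
  (-)t^(-35) = -1e-35
  (+)t^(-34) = 1e-34
  (-)t^(-33) = -1e-33
  (+)t^(-32) = 1e-32
  (-)t^(-31) = -1e-31
  (+)t^(-30) = 1e-30
  (-)t^(-29) = -1e-29
  (+)t^(-28) = 1e-28
  (-)t^(-27) = -1e-27
  (+)t^(-26) = 1e-26
  (-)t^(-25) = -1e-25
  (+)t^(-24) = 1e-24
  (-)t^(-23) = -1e-23
  (+)t^(-22) = 1e-22
  (-)t^(-21) = -1e-21
  (+)t^(-20) = 1e-20
  (+)t^(-18) = 1e-18
Sum = (-1e-55) + (1e-54) + (-1e-53) + (1e-52) + (-1e-51) + (1e-50) + (-1e-49) + (1e-48) + (-1e-47) + (1e-46) + (-1e-45) + (1e-44) + (-1e-43) + (1e-42) + (-1e-41) + (1e-40) + (-1e-39) + (1e-38) + (-1e-37) + (1e-36) + (-1e-35) + (1e-34) + (-1e-33) + (1e-32) + (-1e-31) + (1e-30) + (-1e-29) + (1e-28) + (-1e-27) + (1e-26) + (-1e-25) + (1e-24) + (-1e-23) + (1e-22) + (-1e-21) + (1e-20) + (1e-18)
= 1.009090909e-18
Rounded to 6 significant figures: 1.00909e-18

1.00909e-18


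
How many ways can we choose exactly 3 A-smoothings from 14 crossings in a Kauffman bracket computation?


We choose which 3 of 14 crossings get A-smoothings.
C(14, 3) = 14! / (3! * 11!)
= 364

364


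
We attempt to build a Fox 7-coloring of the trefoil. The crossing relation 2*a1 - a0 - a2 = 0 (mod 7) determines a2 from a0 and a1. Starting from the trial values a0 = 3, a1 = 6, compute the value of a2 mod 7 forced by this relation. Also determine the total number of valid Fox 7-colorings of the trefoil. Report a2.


Step 1: Apply the given crossing relation 2*a1 - a0 - a2 = 0 (mod 7).
  a2 = 2*a1 - a0 mod 7
  a2 = 2*6 - 3 mod 7
  a2 = 12 - 3 mod 7
  a2 = 9 mod 7 = 2
Step 2: The trefoil has determinant 3.
  Number of Fox p-colorings (p prime) is p^2 if p = 3, else p.
  Since 7 does not divide 3, only trivial (constant) colorings exist.
  (So the trial a0 = 3, a1 = 6 with a0 != a1 does NOT extend to a valid coloring of the whole trefoil: the other two crossing relations require 3*(a1 - a0) = 0 (mod 7), which fails.)
  Total colorings = 7
Step 3: a2 = 2, total Fox 7-colorings = 7

2


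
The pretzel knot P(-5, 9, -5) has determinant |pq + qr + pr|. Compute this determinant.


Step 1: Compute pq + qr + pr.
pq = (-5)*9 = -45
qr = 9*(-5) = -45
pr = (-5)*(-5) = 25
pq + qr + pr = -45 + (-45) + 25 = -65
Step 2: Take absolute value.
det(P(-5,9,-5)) = |-65| = 65

65


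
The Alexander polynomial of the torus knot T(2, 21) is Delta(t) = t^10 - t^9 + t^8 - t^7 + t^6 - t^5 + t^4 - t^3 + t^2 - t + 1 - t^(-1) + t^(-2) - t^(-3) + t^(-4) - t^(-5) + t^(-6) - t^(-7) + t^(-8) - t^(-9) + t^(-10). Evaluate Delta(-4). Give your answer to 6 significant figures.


Substituting t = -4 into Delta(t) = t^10 - t^9 + t^8 - t^7 + t^6 - t^5 + t^4 - t^3 + t^2 - t + 1 - t^(-1) + t^(-2) - t^(-3) + t^(-4) - t^(-5) + t^(-6) - t^(-7) + t^(-8) - t^(-9) + t^(-10):
Term values: (1048576) + (262144) + (65536) + (16384) + (4096) + (1024) + (256) + (64) + (16) + (4) + (1) + (0.25) + (0.0625) + (0.015625) + (0.00390625) + (0.000976562) + (0.000244141) + (6.10352e-05) + (1.52588e-05) + (3.8147e-06) + (9.53674e-07)
Sum = 1398101.333
Rounded to 6 significant figures: 1.3981e+06

1.3981e+06


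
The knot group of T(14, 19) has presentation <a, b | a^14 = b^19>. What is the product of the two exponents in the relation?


The relation is a^14 = b^19.
Product of exponents = 14 * 19
= 266

266


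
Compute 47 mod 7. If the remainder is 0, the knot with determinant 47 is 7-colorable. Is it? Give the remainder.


Step 1: A knot is p-colorable if and only if p divides its determinant.
Step 2: Compute 47 mod 7.
47 = 6 * 7 + 5
Step 3: 47 mod 7 = 5
Step 4: The knot is 7-colorable: no

5


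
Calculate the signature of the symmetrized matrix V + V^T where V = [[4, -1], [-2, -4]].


Step 1: V + V^T = [[8, -3], [-3, -8]]
Step 2: trace = 0, det = -73
Step 3: Discriminant = 0^2 - 4*(-73) = 292
Step 4: Eigenvalues: 8.544, -8.544
Step 5: Signature = (# positive eigenvalues) - (# negative eigenvalues) = 0

0
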